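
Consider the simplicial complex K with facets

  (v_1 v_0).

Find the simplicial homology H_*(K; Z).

H_0 ≅ Z,  H_1 = 0.

Order the vertices as v_0 < v_1. Listing each simplex with vertices in this order, K has dimension 1 with simplices:

  0-simplices (2): [v_0], [v_1]
  1-simplices (1): [v_0,v_1]

giving chain groups C_0 ≅ Z^2, C_1 ≅ Z^1.

∂_1: C_1 → C_0 sends each edge [p,q] (with p < q) to q − p. For instance
  ∂[v_0,v_1] = [v_1] − [v_0].
The resulting 2×1 matrix has rank 1, and its Smith normal form has invariant factors (1).

Now H_k = ker ∂_k / im ∂_{k+1}, so:

  H_0: rank C_0 − rank ∂_1 = 2 − 1 = 1, and the invariant factors of ∂_1 are all 1, so H_0 = Z.
  H_1: rank ker ∂_1 − rank ∂_2 = (1 − 1) − 0 = 0, and there is no ∂_2, so H_1 = 0.

(K is a triangulation of the 1-simplex.)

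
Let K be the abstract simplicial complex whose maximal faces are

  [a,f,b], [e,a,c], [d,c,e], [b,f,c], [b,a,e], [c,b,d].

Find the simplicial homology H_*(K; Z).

Take the total order a < b < c < d < e < f on the vertex set. Then K (dimension 2) consists of the simplices:

  0-simplices (6): a, b, c, d, e, f
  1-simplices (12): ab, ac, ae, af, bc, bd, be, bf, cd, ce, cf, de
  2-simplices (6): abe, abf, ace, bcd, bcf, cde

giving chain groups C_0 ≅ Z^6, C_1 ≅ Z^12, C_2 ≅ Z^6.

∂_1: C_1 → C_0 maps an edge to its endpoints' difference, ∂[p,q] = q − p. For instance
  ∂ab = b − a.
As a 6×12 matrix over Z this has rank 5, with invariant factors (1,1,1,1,1).

∂_2: C_2 → C_1 sends each 2-simplex [p,q,r] to [q,r] − [p,r] + [p,q]. For instance
  ∂bcd = cd − bd + bc,
  ∂bcf = cf − bf + bc.
This gives a 12×6 integer matrix of rank 6; reducing to Smith normal form yields diagonal entries (1,1,1,1,1,1).

Computing H_k = (kernel of ∂_k) / (image of ∂_{k+1}):

  H_0: rank C_0 − rank ∂_1 = 6 − 5 = 1, and the invariant factors of ∂_1 are all 1, so H_0 = Z.
  H_1: rank ker ∂_1 − rank ∂_2 = (12 − 5) − 6 = 1, and the invariant factors of ∂_2 are all 1, so H_1 = Z.
  H_2: rank ker ∂_2 − rank ∂_3 = (6 − 6) − 0 = 0, and there is no ∂_3, so H_2 = 0.

H_0 ≅ Z,  H_1 ≅ Z,  H_2 = 0.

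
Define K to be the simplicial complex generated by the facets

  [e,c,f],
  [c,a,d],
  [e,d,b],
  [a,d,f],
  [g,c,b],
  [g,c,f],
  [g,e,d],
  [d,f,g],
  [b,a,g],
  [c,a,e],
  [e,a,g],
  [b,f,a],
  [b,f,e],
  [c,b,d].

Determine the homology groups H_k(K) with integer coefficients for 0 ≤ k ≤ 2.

Take the total order a < b < c < d < e < f < g on the vertex set. Then K (dimension 2) consists of the simplices:

  0-simplices (7): a, b, c, d, e, f, g
  1-simplices (21): ab, ac, ad, ae, af, ag, bc, bd, be, bf, bg, cd, ce, cf, cg, de, df, dg, ef, eg, fg
  2-simplices (14): abf, abg, acd, ace, adf, aeg, bcd, bcg, bde, bef, cef, cfg, deg, dfg

so the chain groups are C_0 ≅ Z^7, C_1 ≅ Z^21, C_2 ≅ Z^14.

The boundary map ∂_1: C_1 → C_0 sends each edge [p,q] (with p < q) to q − p.
This gives a 7×21 integer matrix of rank 6; reducing to Smith normal form yields diagonal entries (1,1,1,1,1,1).

The boundary map ∂_2: C_2 → C_1 acts by ∂[p,q,r] = [q,r] − [p,r] + [p,q]. For instance
  ∂abg = bg − ag + ab,
  ∂dfg = fg − dg + df.
The resulting 21×14 matrix has rank 13, and its Smith normal form has invariant factors (1,1,1,1,1,1,1,1,1,1,1,1,1).

Now H_k = ker ∂_k / im ∂_{k+1}, so:

  H_0: rank C_0 − rank ∂_1 = 7 − 6 = 1, and the invariant factors of ∂_1 are all 1, so H_0 = Z.
  H_1: rank ker ∂_1 − rank ∂_2 = (21 − 6) − 13 = 2, and the invariant factors of ∂_2 are all 1, so H_1 = Z^2.
  H_2: rank ker ∂_2 − rank ∂_3 = (14 − 13) − 0 = 1, and there is no ∂_3, so H_2 = Z.

(K is a triangulation of the torus T^2.)

H_0 ≅ Z,  H_1 ≅ Z^2,  H_2 ≅ Z.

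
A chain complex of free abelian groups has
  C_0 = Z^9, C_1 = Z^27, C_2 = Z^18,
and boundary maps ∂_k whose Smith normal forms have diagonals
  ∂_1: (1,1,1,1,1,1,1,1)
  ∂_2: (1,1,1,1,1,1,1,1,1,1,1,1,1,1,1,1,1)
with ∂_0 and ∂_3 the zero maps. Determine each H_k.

H_0 = Z,  H_1 = Z^2,  H_2 = Z.

H_0: b_0 = 9 − 0 − 8 = 1; torsion from ∂_1 factors > 1: none. So H_0 = Z.
H_1: b_1 = 27 − 8 − 17 = 2; torsion from ∂_2 factors > 1: none. So H_1 = Z^2.
H_2: b_2 = 18 − 17 − 0 = 1; torsion from ∂_3 factors > 1: none. So H_2 = Z.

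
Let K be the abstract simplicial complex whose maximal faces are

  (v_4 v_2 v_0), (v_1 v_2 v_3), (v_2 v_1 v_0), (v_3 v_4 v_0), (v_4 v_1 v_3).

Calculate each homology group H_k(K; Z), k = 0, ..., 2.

H_0 ≅ Z,  H_1 ≅ Z,  H_2 = 0.

We work with the vertex ordering v_0 < v_1 < v_2 < v_3 < v_4. The simplices of K, each written with vertices in increasing order, are:

  0-simplices (5): [v_0], [v_1], [v_2], [v_3], [v_4]
  1-simplices (10): [v_0,v_1], [v_0,v_2], [v_0,v_3], [v_0,v_4], [v_1,v_2], [v_1,v_3], [v_1,v_4], [v_2,v_3], [v_2,v_4], [v_3,v_4]
  2-simplices (5): [v_0,v_1,v_2], [v_0,v_2,v_4], [v_0,v_3,v_4], [v_1,v_2,v_3], [v_1,v_3,v_4]

so the chain groups are C_0 ≅ Z^5, C_1 ≅ Z^10, C_2 ≅ Z^5.

Boundary ∂_1: C_1 → C_0 sends each edge [p,q] (with p < q) to q − p. For instance
  ∂[v_2,v_4] = [v_4] − [v_2].
As a 5×10 matrix over Z this has rank 4, with invariant factors (1,1,1,1).

Boundary ∂_2: C_2 → C_1 acts by ∂[p,q,r] = [q,r] − [p,r] + [p,q]. For instance
  ∂[v_0,v_3,v_4] = [v_3,v_4] − [v_0,v_4] + [v_0,v_3],
  ∂[v_0,v_1,v_2] = [v_1,v_2] − [v_0,v_2] + [v_0,v_1].
As a 10×5 matrix over Z this has rank 5, with invariant factors (1,1,1,1,1).

Now H_k = ker ∂_k / im ∂_{k+1}, so:

  H_0: rank C_0 − rank ∂_1 = 5 − 4 = 1, and the invariant factors of ∂_1 are all 1, so H_0 = Z.
  H_1: rank ker ∂_1 − rank ∂_2 = (10 − 4) − 5 = 1, and the invariant factors of ∂_2 are all 1, so H_1 = Z.
  H_2: rank ker ∂_2 − rank ∂_3 = (5 − 5) − 0 = 0, and there is no ∂_3, so H_2 = 0.

As a check, the Euler characteristic is 5 − 10 + 5 = 0, which agrees with 1 − 1 + 0 = 0.
(K is a triangulation of the Möbius band.)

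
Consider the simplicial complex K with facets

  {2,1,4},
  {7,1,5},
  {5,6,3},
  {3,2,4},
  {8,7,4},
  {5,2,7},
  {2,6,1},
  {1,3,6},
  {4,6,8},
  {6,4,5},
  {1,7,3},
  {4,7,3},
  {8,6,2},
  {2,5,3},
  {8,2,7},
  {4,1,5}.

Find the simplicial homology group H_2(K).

We work with the vertex ordering 1 < 2 < 3 < 4 < 5 < 6 < 7 < 8. The simplices of K, each written with vertices in increasing order, are:

  0-simplices (8): [1], [2], [3], [4], [5], [6], [7], [8]
  1-simplices (24): (24 of them)
  2-simplices (16): [1,2,4], [1,2,6], [1,3,6], [1,3,7], [1,4,5], [1,5,7], [2,3,4], [2,3,5], [2,5,7], [2,6,8], [2,7,8], [3,4,7], [3,5,6], [4,5,6], [4,6,8], [4,7,8]

giving chain groups C_0 ≅ Z^8, C_1 ≅ Z^24, C_2 ≅ Z^16.

Boundary ∂_1: C_1 → C_0 maps an edge to its endpoints' difference, ∂[p,q] = q − p. For instance
  ∂[5,7] = [7] − [5].
The 8×24 boundary matrix has rank 7 and Smith normal form diag(1,1,1,1,1,1,1).

Boundary ∂_2: C_2 → C_1 maps a triangle to the signed sum of its edges. For instance
  ∂[4,6,8] = [6,8] − [4,8] + [4,6],
  ∂[1,2,4] = [2,4] − [1,4] + [1,2].
As a 24×16 matrix over Z this has rank 15, with invariant factors (1,1,1,1,1,1,1,1,1,1,1,1,1,1,1).

Now H_k = ker ∂_k / im ∂_{k+1}, so:

  H_2: rank ker ∂_2 − rank ∂_3 = (16 − 15) − 0 = 1, and there is no ∂_3, so H_2 ≅ Z.

H_2 = Z.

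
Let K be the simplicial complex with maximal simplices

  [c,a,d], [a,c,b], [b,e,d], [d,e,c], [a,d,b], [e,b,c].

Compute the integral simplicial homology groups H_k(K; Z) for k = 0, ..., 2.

Take the total order a < b < c < d < e on the vertex set. Then K (dimension 2) consists of the simplices:

  0-simplices (5): a, b, c, d, e
  1-simplices (9): ab, ac, ad, bc, bd, be, cd, ce, de
  2-simplices (6): abc, abd, acd, bce, bde, cde

so the chain groups are C_0 ≅ Z^5, C_1 ≅ Z^9, C_2 ≅ Z^6.

∂_1: C_1 → C_0 sends each edge [p,q] (with p < q) to q − p. For instance
  ∂cd = d − c.
The 5×9 boundary matrix has rank 4 and Smith normal form diag(1,1,1,1).

∂_2: C_2 → C_1 maps a triangle to the signed sum of its edges. For instance
  ∂bde = de − be + bd,
  ∂acd = cd − ad + ac.
The 9×6 boundary matrix has rank 5 and Smith normal form diag(1,1,1,1,1).

From H_k ≅ ker(∂_k) / im(∂_{k+1}) we obtain:

  H_0: rank C_0 − rank ∂_1 = 5 − 4 = 1, and the invariant factors of ∂_1 are all 1, so H_0 = Z.
  H_1: rank ker ∂_1 − rank ∂_2 = (9 − 4) − 5 = 0, and the invariant factors of ∂_2 are all 1, so H_1 = 0.
  H_2: rank ker ∂_2 − rank ∂_3 = (6 − 5) − 0 = 1, and there is no ∂_3, so H_2 = Z.

As a check, the Euler characteristic is 5 − 9 + 6 = 2, which agrees with 1 − 0 + 1 = 2.
(K is a triangulation of the 2-sphere S^2.)

H_0 = Z,  H_1 = 0,  H_2 = Z.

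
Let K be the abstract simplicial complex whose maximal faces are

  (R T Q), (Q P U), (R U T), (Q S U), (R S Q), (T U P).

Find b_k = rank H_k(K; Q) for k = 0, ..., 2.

b_0 = 1, b_1 = 1, b_2 = 0.

Fix the vertex order P < Q < R < S < T < U and write every simplex with vertices in increasing order. Then dim K = 2 and the simplices of K are:

  0-simplices (6): P, Q, R, S, T, U
  1-simplices (12): PQ, PT, PU, QR, QS, QT, QU, RS, RT, RU, SU, TU
  2-simplices (6): PQU, PTU, QRS, QRT, QSU, RTU

Hence C_0 ≅ Z^6, C_1 ≅ Z^12, C_2 ≅ Z^6.

The boundary map ∂_1: C_1 → C_0 maps an edge to its endpoints' difference, ∂[p,q] = q − p.
As a 6×12 matrix over Z this has rank 5, with invariant factors (1,1,1,1,1).

The boundary map ∂_2: C_2 → C_1 acts by ∂[p,q,r] = [q,r] − [p,r] + [p,q]. For instance
  ∂PQU = QU − PU + PQ,
  ∂QRT = RT − QT + QR.
This gives a 12×6 integer matrix of rank 6; reducing to Smith normal form yields diagonal entries (1,1,1,1,1,1).

Now H_k = ker ∂_k / im ∂_{k+1}, so:

  H_0: rank C_0 − rank ∂_1 = 6 − 5 = 1, and the invariant factors of ∂_1 are all 1, so H_0 ≅ Z.
  H_1: rank ker ∂_1 − rank ∂_2 = (12 − 5) − 6 = 1, and the invariant factors of ∂_2 are all 1, so H_1 ≅ Z.
  H_2: rank ker ∂_2 − rank ∂_3 = (6 − 6) − 0 = 0, and there is no ∂_3, so H_2 ≅ 0.

(K is a triangulation of the cylinder S^1 x I.)

Hence the Betti numbers are b_0 = 1, b_1 = 1, b_2 = 0.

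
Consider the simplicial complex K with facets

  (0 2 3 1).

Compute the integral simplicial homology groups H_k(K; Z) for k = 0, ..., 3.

H_0 = Z,  H_1 = 0,  H_2 = 0,  H_3 = 0.

We work with the vertex ordering 0 < 1 < 2 < 3. The simplices of K, each written with vertices in increasing order, are:

  0-simplices (4): [0], [1], [2], [3]
  1-simplices (6): [0,1], [0,2], [0,3], [1,2], [1,3], [2,3]
  2-simplices (4): [0,1,2], [0,1,3], [0,2,3], [1,2,3]
  3-simplices (1): [0,1,2,3]

giving chain groups C_0 ≅ Z^4, C_1 ≅ Z^6, C_2 ≅ Z^4, C_3 ≅ Z^1.

Boundary ∂_1: C_1 → C_0 is given by ∂[p,q] = [q] − [p]. For instance
  ∂[0,3] = [3] − [0].
The resulting 4×6 matrix has rank 3, and its Smith normal form has invariant factors (1,1,1).

Boundary ∂_2: C_2 → C_1 maps a triangle to the signed sum of its edges. For instance
  ∂[0,2,3] = [2,3] − [0,3] + [0,2],
  ∂[1,2,3] = [2,3] − [1,3] + [1,2].
The 6×4 boundary matrix has rank 3 and Smith normal form diag(1,1,1).

The boundary map ∂_3: C_3 → C_2 sends each 3-simplex σ to the alternating sum Σ_i (−1)^i (σ with its i-th vertex removed). For instance
  ∂[0,1,2,3] = [1,2,3] − [0,2,3] + [0,1,3] − [0,1,2].
This gives a 4×1 integer matrix of rank 1; reducing to Smith normal form yields diagonal entries (1).

Reading off H_k = ker ∂_k / im ∂_{k+1}:

  H_0: rank C_0 − rank ∂_1 = 4 − 3 = 1, and the invariant factors of ∂_1 are all 1, so H_0 = Z.
  H_1: rank ker ∂_1 − rank ∂_2 = (6 − 3) − 3 = 0, and the invariant factors of ∂_2 are all 1, so H_1 = 0.
  H_2: rank ker ∂_2 − rank ∂_3 = (4 − 3) − 1 = 0, and the invariant factors of ∂_3 are all 1, so H_2 = 0.
  H_3: rank ker ∂_3 − rank ∂_4 = (1 − 1) − 0 = 0, and there is no ∂_4, so H_3 = 0.

As a check, the Euler characteristic is 4 − 6 + 4 − 1 = 1, which agrees with 1 − 0 + 0 − 0 = 1.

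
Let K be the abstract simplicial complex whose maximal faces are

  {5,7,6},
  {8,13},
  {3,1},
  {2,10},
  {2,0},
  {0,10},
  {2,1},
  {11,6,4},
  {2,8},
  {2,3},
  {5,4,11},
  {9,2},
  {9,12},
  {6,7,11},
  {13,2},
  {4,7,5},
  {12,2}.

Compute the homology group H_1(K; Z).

H_1 ≅ Z^5.

Fix the vertex order 0 < 1 < 2 < 3 < 4 < 5 < 6 < 7 < 8 < 9 < 10 < 11 < 12 < 13 and write every simplex with vertices in increasing order. Then dim K = 2 and the simplices of K are:

  0-simplices (14): [0], [1], [2], [3], [4], [5], [6], [7], [8], [9], [10], [11], [12], [13]
  1-simplices (22): (22 of them)
  2-simplices (5): [4,5,7], [4,5,11], [4,6,11], [5,6,7], [6,7,11]

giving chain groups C_0 ≅ Z^14, C_1 ≅ Z^22, C_2 ≅ Z^5.

Boundary ∂_1: C_1 → C_0 maps an edge to its endpoints' difference, ∂[p,q] = q − p. For instance
  ∂[6,7] = [7] − [6].
The resulting 14×22 matrix has rank 12, and its Smith normal form has invariant factors (1,1,1,1,1,1,1,1,1,1,1,1).

The boundary map ∂_2: C_2 → C_1 maps a triangle to the signed sum of its edges. For instance
  ∂[5,6,7] = [6,7] − [5,7] + [5,6],
  ∂[4,6,11] = [6,11] − [4,11] + [4,6].
The resulting 22×5 matrix has rank 5, and its Smith normal form has invariant factors (1,1,1,1,1).

Computing H_k = (kernel of ∂_k) / (image of ∂_{k+1}):

  H_1: rank ker ∂_1 − rank ∂_2 = (22 − 12) − 5 = 5, and the invariant factors of ∂_2 are all 1, so H_1 ≅ Z^5.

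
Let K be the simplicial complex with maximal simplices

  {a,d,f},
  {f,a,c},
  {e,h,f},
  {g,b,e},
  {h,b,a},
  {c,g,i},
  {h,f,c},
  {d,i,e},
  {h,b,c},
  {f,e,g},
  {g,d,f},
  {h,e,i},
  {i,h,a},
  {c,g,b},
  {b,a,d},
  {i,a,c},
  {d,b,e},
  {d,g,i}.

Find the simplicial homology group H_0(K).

H_0 ≅ Z.

Fix the vertex order a < b < c < d < e < f < g < h < i and write every simplex with vertices in increasing order. Then dim K = 2 and the simplices of K are:

  0-simplices (9): a, b, c, d, e, f, g, h, i
  1-simplices (27): ab, ac, ad, af, ah, ai, bc, bd, be, bg, bh, cf, cg, ch, ci, de, df, dg, di, ef, eg, eh, ei, fg, fh, gi, hi
  2-simplices (18): abd, abh, acf, aci, adf, ahi, bcg, bch, bde, beg, cfh, cgi, dei, dfg, dgi, efg, efh, ehi

so the chain groups are C_0 ≅ Z^9, C_1 ≅ Z^27, C_2 ≅ Z^18.

Boundary ∂_1: C_1 → C_0 sends each edge [p,q] (with p < q) to q − p. For instance
  ∂cf = f − c.
The resulting 9×27 matrix has rank 8, and its Smith normal form has invariant factors (1,1,1,1,1,1,1,1).

∂_2: C_2 → C_1 sends each 2-simplex [p,q,r] to [q,r] − [p,r] + [p,q]. For instance
  ∂acf = cf − af + ac,
  ∂dei = ei − di + de.
This gives a 27×18 integer matrix of rank 18; reducing to Smith normal form yields diagonal entries (1,1,1,1,1,1,1,1,1,1,1,1,1,1,1,1,1,2).

Now H_k = ker ∂_k / im ∂_{k+1}, so:

  H_0: rank C_0 − rank ∂_1 = 9 − 8 = 1, and the invariant factors of ∂_1 are all 1, so H_0 = Z.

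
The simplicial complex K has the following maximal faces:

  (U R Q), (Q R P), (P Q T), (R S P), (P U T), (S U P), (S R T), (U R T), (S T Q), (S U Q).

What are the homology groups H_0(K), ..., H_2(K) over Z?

H_0 ≅ Z,  H_1 ≅ Z/2,  H_2 = 0.

K has 6 vertices, 15 edges, 10 triangles.
rank ∂_0 = 0, rank ∂_1 = 5 ⇒ b_0 = 6 − 0 − 5 = 1; all invariant factors of ∂_1 are 1 so no torsion. So H_0 = Z.
rank ∂_1 = 5, rank ∂_2 = 10 ⇒ b_1 = 15 − 5 − 10 = 0; ∂_2 has invariant factor(s) [2] giving torsion. So H_1 = Z/2.
rank ∂_2 = 10, rank ∂_3 = 0 ⇒ b_2 = 10 − 10 − 0 = 0. So H_2 = 0.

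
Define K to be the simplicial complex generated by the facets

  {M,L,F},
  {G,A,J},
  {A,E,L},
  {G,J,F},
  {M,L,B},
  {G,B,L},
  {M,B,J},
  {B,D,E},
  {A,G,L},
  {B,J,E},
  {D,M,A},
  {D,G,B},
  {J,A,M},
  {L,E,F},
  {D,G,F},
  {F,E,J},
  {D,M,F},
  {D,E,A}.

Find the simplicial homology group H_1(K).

We work with the vertex ordering A < B < D < E < F < G < J < L < M. The simplices of K, each written with vertices in increasing order, are:

  0-simplices (9): A, B, D, E, F, G, J, L, M
  1-simplices (27): AD, AE, AG, AJ, AL, AM, BD, BE, BG, BJ, BL, BM, DE, DF, DG, DM, EF, EJ, EL, FG, FJ, FL, FM, GJ, GL, JM, LM
  2-simplices (18): ADE, ADM, AEL, AGJ, AGL, AJM, BDE, BDG, BEJ, BGL, BJM, BLM, DFG, DFM, EFJ, EFL, FGJ, FLM

Hence C_0 ≅ Z^9, C_1 ≅ Z^27, C_2 ≅ Z^18.

∂_1: C_1 → C_0 sends each edge [p,q] (with p < q) to q − p.
The 9×27 boundary matrix has rank 8 and Smith normal form diag(1,1,1,1,1,1,1,1).

∂_2: C_2 → C_1 sends each 2-simplex [p,q,r] to [q,r] − [p,r] + [p,q]. For instance
  ∂FLM = LM − FM + FL,
  ∂BGL = GL − BL + BG.
As a 27×18 matrix over Z this has rank 17, with invariant factors (1,1,1,1,1,1,1,1,1,1,1,1,1,1,1,1,1).

Computing H_k = (kernel of ∂_k) / (image of ∂_{k+1}):

  H_1: rank ker ∂_1 − rank ∂_2 = (27 − 8) − 17 = 2, and the invariant factors of ∂_2 are all 1, so H_1 = Z^2.

H_1 ≅ Z^2.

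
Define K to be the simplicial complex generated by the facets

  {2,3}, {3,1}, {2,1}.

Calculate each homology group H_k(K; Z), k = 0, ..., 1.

H_0 = Z,  H_1 = Z.

K has 3 vertices, 3 edges.
rank ∂_0 = 0, rank ∂_1 = 2 ⇒ b_0 = 3 − 0 − 2 = 1; all invariant factors of ∂_1 are 1 so no torsion. So H_0 = Z.
rank ∂_1 = 2, rank ∂_2 = 0 ⇒ b_1 = 3 − 2 − 0 = 1. So H_1 = Z.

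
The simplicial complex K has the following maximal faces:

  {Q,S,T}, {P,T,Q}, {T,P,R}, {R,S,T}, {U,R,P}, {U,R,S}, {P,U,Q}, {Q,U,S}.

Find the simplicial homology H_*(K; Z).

Take the total order P < Q < R < S < T < U on the vertex set. Then K (dimension 2) consists of the simplices:

  0-simplices (6): P, Q, R, S, T, U
  1-simplices (12): PQ, PR, PT, PU, QS, QT, QU, RS, RT, RU, ST, SU
  2-simplices (8): PQT, PQU, PRT, PRU, QST, QSU, RST, RSU

giving chain groups C_0 ≅ Z^6, C_1 ≅ Z^12, C_2 ≅ Z^8.

Boundary ∂_1: C_1 → C_0 maps an edge to its endpoints' difference, ∂[p,q] = q − p.
The 6×12 boundary matrix has rank 5 and Smith normal form diag(1,1,1,1,1).

The boundary map ∂_2: C_2 → C_1 acts by ∂[p,q,r] = [q,r] − [p,r] + [p,q]. For instance
  ∂PQU = QU − PU + PQ,
  ∂RSU = SU − RU + RS.
The 12×8 boundary matrix has rank 7 and Smith normal form diag(1,1,1,1,1,1,1).

Now H_k = ker ∂_k / im ∂_{k+1}, so:

  H_0: rank C_0 − rank ∂_1 = 6 − 5 = 1, and the invariant factors of ∂_1 are all 1, so H_0 ≅ Z.
  H_1: rank ker ∂_1 − rank ∂_2 = (12 − 5) − 7 = 0, and the invariant factors of ∂_2 are all 1, so H_1 ≅ 0.
  H_2: rank ker ∂_2 − rank ∂_3 = (8 − 7) − 0 = 1, and there is no ∂_3, so H_2 ≅ Z.

H_0 ≅ Z,  H_1 = 0,  H_2 ≅ Z.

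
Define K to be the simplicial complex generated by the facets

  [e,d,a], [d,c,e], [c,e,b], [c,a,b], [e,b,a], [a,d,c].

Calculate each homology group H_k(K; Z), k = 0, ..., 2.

H_0 ≅ Z,  H_1 = 0,  H_2 ≅ Z.

K has 5 vertices, 9 edges, 6 triangles.
rank ∂_0 = 0, rank ∂_1 = 4 ⇒ b_0 = 5 − 0 − 4 = 1; all invariant factors of ∂_1 are 1 so no torsion. So H_0 ≅ Z.
rank ∂_1 = 4, rank ∂_2 = 5 ⇒ b_1 = 9 − 4 − 5 = 0; all invariant factors of ∂_2 are 1 so no torsion. So H_1 ≅ 0.
rank ∂_2 = 5, rank ∂_3 = 0 ⇒ b_2 = 6 − 5 − 0 = 1. So H_2 ≅ Z.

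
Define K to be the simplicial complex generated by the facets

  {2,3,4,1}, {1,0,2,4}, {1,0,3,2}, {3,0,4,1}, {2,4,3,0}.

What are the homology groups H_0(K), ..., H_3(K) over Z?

H_0 ≅ Z,  H_1 = 0,  H_2 = 0,  H_3 ≅ Z.

Take the total order 0 < 1 < 2 < 3 < 4 on the vertex set. Then K (dimension 3) consists of the simplices:

  0-simplices (5): [0], [1], [2], [3], [4]
  1-simplices (10): [0,1], [0,2], [0,3], [0,4], [1,2], [1,3], [1,4], [2,3], [2,4], [3,4]
  2-simplices (10): [0,1,2], [0,1,3], [0,1,4], [0,2,3], [0,2,4], [0,3,4], [1,2,3], [1,2,4], [1,3,4], [2,3,4]
  3-simplices (5): [0,1,2,3], [0,1,2,4], [0,1,3,4], [0,2,3,4], [1,2,3,4]

so the chain groups are C_0 ≅ Z^5, C_1 ≅ Z^10, C_2 ≅ Z^10, C_3 ≅ Z^5.

Boundary ∂_1: C_1 → C_0 sends each edge [p,q] (with p < q) to q − p. For instance
  ∂[1,4] = [4] − [1].
As a 5×10 matrix over Z this has rank 4, with invariant factors (1,1,1,1).

∂_2: C_2 → C_1 acts by ∂[p,q,r] = [q,r] − [p,r] + [p,q]. For instance
  ∂[1,2,3] = [2,3] − [1,3] + [1,2],
  ∂[0,2,3] = [2,3] − [0,3] + [0,2].
This gives a 10×10 integer matrix of rank 6; reducing to Smith normal form yields diagonal entries (1,1,1,1,1,1).

Boundary ∂_3: C_3 → C_2 sends each 3-simplex σ to the alternating sum Σ_i (−1)^i (σ with its i-th vertex removed). For instance
  ∂[1,2,3,4] = [2,3,4] − [1,3,4] + [1,2,4] − [1,2,3],
  ∂[0,1,3,4] = [1,3,4] − [0,3,4] + [0,1,4] − [0,1,3].
The resulting 10×5 matrix has rank 4, and its Smith normal form has invariant factors (1,1,1,1).

Now H_k = ker ∂_k / im ∂_{k+1}, so:

  H_0: rank C_0 − rank ∂_1 = 5 − 4 = 1, and the invariant factors of ∂_1 are all 1, so H_0 = Z.
  H_1: rank ker ∂_1 − rank ∂_2 = (10 − 4) − 6 = 0, and the invariant factors of ∂_2 are all 1, so H_1 = 0.
  H_2: rank ker ∂_2 − rank ∂_3 = (10 − 6) − 4 = 0, and the invariant factors of ∂_3 are all 1, so H_2 = 0.
  H_3: rank ker ∂_3 − rank ∂_4 = (5 − 4) − 0 = 1, and there is no ∂_4, so H_3 = Z.

(K is a triangulation of the 3-sphere S^3.)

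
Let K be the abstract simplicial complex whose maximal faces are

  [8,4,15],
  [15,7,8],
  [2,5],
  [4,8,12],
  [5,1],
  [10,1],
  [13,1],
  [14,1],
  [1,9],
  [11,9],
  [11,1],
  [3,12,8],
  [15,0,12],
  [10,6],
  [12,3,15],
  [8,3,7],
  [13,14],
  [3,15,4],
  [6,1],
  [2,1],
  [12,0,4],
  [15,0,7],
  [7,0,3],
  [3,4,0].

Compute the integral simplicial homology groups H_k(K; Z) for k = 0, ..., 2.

H_0 ≅ Z^2,  H_1 ≅ Z^4 × Z/2,  H_2 = 0.

Fix the vertex order 0 < 1 < 2 < 3 < 4 < 5 < 6 < 7 < 8 < 9 < 10 < 11 < 12 < 13 < 14 < 15 and write every simplex with vertices in increasing order. Then dim K = 2 and the simplices of K are:

  0-simplices (16): [0], [1], [2], [3], [4], [5], [6], [7], [8], [9], [10], [11], [12], [13], [14], [15]
  1-simplices (30): (30 of them)
  2-simplices (12): [0,3,4], [0,3,7], [0,4,12], [0,7,15], [0,12,15], [3,4,15], [3,7,8], [3,8,12], [3,12,15], [4,8,12], [4,8,15], [7,8,15]

so the chain groups are C_0 ≅ Z^16, C_1 ≅ Z^30, C_2 ≅ Z^12.

∂_1: C_1 → C_0 maps an edge to its endpoints' difference, ∂[p,q] = q − p. For instance
  ∂[0,3] = [3] − [0].
As a 16×30 matrix over Z this has rank 14, with invariant factors (1,1,1,1,1,1,1,1,1,1,1,1,1,1).

The boundary map ∂_2: C_2 → C_1 acts by ∂[p,q,r] = [q,r] − [p,r] + [p,q]. For instance
  ∂[4,8,15] = [8,15] − [4,15] + [4,8],
  ∂[0,12,15] = [12,15] − [0,15] + [0,12].
This gives a 30×12 integer matrix of rank 12; reducing to Smith normal form yields diagonal entries (1,1,1,1,1,1,1,1,1,1,1,2).

Now H_k = ker ∂_k / im ∂_{k+1}, so:

  H_0: rank C_0 − rank ∂_1 = 16 − 14 = 2, and the invariant factors of ∂_1 are all 1, so H_0 = Z^2.
  H_1: rank ker ∂_1 − rank ∂_2 = (30 − 14) − 12 = 4, and ∂_2 has invariant factor 2 > 1, so H_1 = Z^4 × Z/2.
  H_2: rank ker ∂_2 − rank ∂_3 = (12 − 12) − 0 = 0, and there is no ∂_3, so H_2 = 0.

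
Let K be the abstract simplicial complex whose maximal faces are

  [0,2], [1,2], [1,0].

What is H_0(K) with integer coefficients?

H_0 = Z.

We work with the vertex ordering 0 < 1 < 2. The simplices of K, each written with vertices in increasing order, are:

  0-simplices (3): [0], [1], [2]
  1-simplices (3): [0,1], [0,2], [1,2]

so the chain groups are C_0 ≅ Z^3, C_1 ≅ Z^3.

Boundary ∂_1: C_1 → C_0 sends each edge [p,q] (with p < q) to q − p.
The 3×3 boundary matrix has rank 2 and Smith normal form diag(1,1).

From H_k ≅ ker(∂_k) / im(∂_{k+1}) we obtain:

  H_0: rank C_0 − rank ∂_1 = 3 − 2 = 1, and the invariant factors of ∂_1 are all 1, so H_0 ≅ Z.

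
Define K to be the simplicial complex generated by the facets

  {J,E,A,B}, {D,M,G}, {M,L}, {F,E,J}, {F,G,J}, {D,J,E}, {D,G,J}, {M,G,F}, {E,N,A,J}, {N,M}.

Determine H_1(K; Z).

H_1 ≅ Z.

Fix the vertex order A < B < D < E < F < G < J < L < M < N and write every simplex with vertices in increasing order. Then dim K = 3 and the simplices of K are:

  0-simplices (10): A, B, D, E, F, G, J, L, M, N
  1-simplices (21): AB, AE, AJ, AN, BE, BJ, DE, DG, DJ, DM, EF, EJ, EN, FG, FJ, FM, GJ, GM, JN, LM, MN
  2-simplices (13): ABE, ABJ, AEJ, AEN, AJN, BEJ, DEJ, DGJ, DGM, EFJ, EJN, FGJ, FGM
  3-simplices (2): ABEJ, AEJN

giving chain groups C_0 ≅ Z^10, C_1 ≅ Z^21, C_2 ≅ Z^13, C_3 ≅ Z^2.

∂_1: C_1 → C_0 maps an edge to its endpoints' difference, ∂[p,q] = q − p.
This gives a 10×21 integer matrix of rank 9; reducing to Smith normal form yields diagonal entries (1,1,1,1,1,1,1,1,1).

The boundary map ∂_2: C_2 → C_1 acts by ∂[p,q,r] = [q,r] − [p,r] + [p,q]. For instance
  ∂DGM = GM − DM + DG,
  ∂EFJ = FJ − EJ + EF.
The 21×13 boundary matrix has rank 11 and Smith normal form diag(1,1,1,1,1,1,1,1,1,1,1).

The boundary map ∂_3: C_3 → C_2 sends each 3-simplex σ to the alternating sum Σ_i (−1)^i (σ with its i-th vertex removed). For instance
  ∂AEJN = EJN − AJN + AEN − AEJ,
  ∂ABEJ = BEJ − AEJ + ABJ − ABE.
This gives a 13×2 integer matrix of rank 2; reducing to Smith normal form yields diagonal entries (1,1).

Computing H_k = (kernel of ∂_k) / (image of ∂_{k+1}):

  H_1: rank ker ∂_1 − rank ∂_2 = (21 − 9) − 11 = 1, and the invariant factors of ∂_2 are all 1, so H_1 = Z.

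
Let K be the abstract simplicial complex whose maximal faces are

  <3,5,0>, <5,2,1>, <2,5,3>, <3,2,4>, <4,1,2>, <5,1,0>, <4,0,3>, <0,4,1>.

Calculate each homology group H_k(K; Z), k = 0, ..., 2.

H_0 ≅ Z,  H_1 = 0,  H_2 ≅ Z.

Order the vertices as 0 < 1 < 2 < 3 < 4 < 5. Listing each simplex with vertices in this order, K has dimension 2 with simplices:

  0-simplices (6): [0], [1], [2], [3], [4], [5]
  1-simplices (12): [0,1], [0,3], [0,4], [0,5], [1,2], [1,4], [1,5], [2,3], [2,4], [2,5], [3,4], [3,5]
  2-simplices (8): [0,1,4], [0,1,5], [0,3,4], [0,3,5], [1,2,4], [1,2,5], [2,3,4], [2,3,5]

so the chain groups are C_0 ≅ Z^6, C_1 ≅ Z^12, C_2 ≅ Z^8.

Boundary ∂_1: C_1 → C_0 is given by ∂[p,q] = [q] − [p].
As a 6×12 matrix over Z this has rank 5, with invariant factors (1,1,1,1,1).

Boundary ∂_2: C_2 → C_1 acts by ∂[p,q,r] = [q,r] − [p,r] + [p,q]. For instance
  ∂[0,1,4] = [1,4] − [0,4] + [0,1],
  ∂[0,1,5] = [1,5] − [0,5] + [0,1].
This gives a 12×8 integer matrix of rank 7; reducing to Smith normal form yields diagonal entries (1,1,1,1,1,1,1).

Computing H_k = (kernel of ∂_k) / (image of ∂_{k+1}):

  H_0: rank C_0 − rank ∂_1 = 6 − 5 = 1, and the invariant factors of ∂_1 are all 1, so H_0 = Z.
  H_1: rank ker ∂_1 − rank ∂_2 = (12 − 5) − 7 = 0, and the invariant factors of ∂_2 are all 1, so H_1 = 0.
  H_2: rank ker ∂_2 − rank ∂_3 = (8 − 7) − 0 = 1, and there is no ∂_3, so H_2 = Z.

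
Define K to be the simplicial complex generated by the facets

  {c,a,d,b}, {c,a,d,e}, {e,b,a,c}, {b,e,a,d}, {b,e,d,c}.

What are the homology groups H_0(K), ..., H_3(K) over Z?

H_0 = Z,  H_1 = 0,  H_2 = 0,  H_3 = Z.

K has 5 vertices, 10 edges, 10 triangles, 5 3-simplices.
rank ∂_0 = 0, rank ∂_1 = 4 ⇒ b_0 = 5 − 0 − 4 = 1; all invariant factors of ∂_1 are 1 so no torsion. So H_0 ≅ Z.
rank ∂_1 = 4, rank ∂_2 = 6 ⇒ b_1 = 10 − 4 − 6 = 0; all invariant factors of ∂_2 are 1 so no torsion. So H_1 ≅ 0.
rank ∂_2 = 6, rank ∂_3 = 4 ⇒ b_2 = 10 − 6 − 4 = 0; all invariant factors of ∂_3 are 1 so no torsion. So H_2 ≅ 0.
rank ∂_3 = 4, rank ∂_4 = 0 ⇒ b_3 = 5 − 4 − 0 = 1. So H_3 ≅ Z.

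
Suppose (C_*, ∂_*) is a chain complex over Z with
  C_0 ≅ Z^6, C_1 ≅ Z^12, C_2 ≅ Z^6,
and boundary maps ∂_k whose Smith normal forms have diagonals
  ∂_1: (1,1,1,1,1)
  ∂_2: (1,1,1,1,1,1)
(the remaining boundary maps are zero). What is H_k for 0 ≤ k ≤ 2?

H_0: b_0 = 6 − 0 − 5 = 1; torsion from ∂_1 factors > 1: none. So H_0 = Z.
H_1: b_1 = 12 − 5 − 6 = 1; torsion from ∂_2 factors > 1: none. So H_1 = Z.
H_2: b_2 = 6 − 6 − 0 = 0; torsion from ∂_3 factors > 1: none. So H_2 = 0.

H_0 = Z,  H_1 = Z,  H_2 = 0.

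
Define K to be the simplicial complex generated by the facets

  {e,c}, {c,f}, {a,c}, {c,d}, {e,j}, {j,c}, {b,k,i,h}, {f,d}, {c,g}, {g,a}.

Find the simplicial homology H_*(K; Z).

H_0 = Z^2,  H_1 = Z^3,  H_2 = 0,  H_3 = 0.

K has 11 vertices, 15 edges, 4 triangles, 1 3-simplex.
rank ∂_0 = 0, rank ∂_1 = 9 ⇒ b_0 = 11 − 0 − 9 = 2; all invariant factors of ∂_1 are 1 so no torsion. So H_0 = Z^2.
rank ∂_1 = 9, rank ∂_2 = 3 ⇒ b_1 = 15 − 9 − 3 = 3; all invariant factors of ∂_2 are 1 so no torsion. So H_1 = Z^3.
rank ∂_2 = 3, rank ∂_3 = 1 ⇒ b_2 = 4 − 3 − 1 = 0; all invariant factors of ∂_3 are 1 so no torsion. So H_2 = 0.
rank ∂_3 = 1, rank ∂_4 = 0 ⇒ b_3 = 1 − 1 − 0 = 0. So H_3 = 0.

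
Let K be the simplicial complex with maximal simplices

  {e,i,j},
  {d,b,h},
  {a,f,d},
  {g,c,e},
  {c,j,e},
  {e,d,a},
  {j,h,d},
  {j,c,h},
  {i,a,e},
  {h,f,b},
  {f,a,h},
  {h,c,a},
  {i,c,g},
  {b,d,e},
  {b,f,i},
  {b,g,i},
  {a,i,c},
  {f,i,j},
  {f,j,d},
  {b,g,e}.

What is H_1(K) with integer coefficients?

H_1 ≅ Z ⊕ Z/2.

Take the total order a < b < c < d < e < f < g < h < i < j on the vertex set. Then K (dimension 2) consists of the simplices:

  0-simplices (10): a, b, c, d, e, f, g, h, i, j
  1-simplices (30): ac, ad, ae, af, ah, ai, bd, be, bf, bg, bh, bi, ce, cg, ch, ci, cj, de, df, dh, dj, eg, ei, ej, fh, fi, fj, gi, hj, ij
  2-simplices (20): ach, aci, ade, adf, aei, afh, bde, bdh, beg, bfh, bfi, bgi, ceg, cej, cgi, chj, dfj, dhj, eij, fij

so the chain groups are C_0 ≅ Z^10, C_1 ≅ Z^30, C_2 ≅ Z^20.

∂_1: C_1 → C_0 maps an edge to its endpoints' difference, ∂[p,q] = q − p.
The 10×30 boundary matrix has rank 9 and Smith normal form diag(1,1,1,1,1,1,1,1,1).

Boundary ∂_2: C_2 → C_1 maps a triangle to the signed sum of its edges. For instance
  ∂bfh = fh − bh + bf,
  ∂dhj = hj − dj + dh.
As a 30×20 matrix over Z this has rank 20, with invariant factors (1,1,1,1,1,1,1,1,1,1,1,1,1,1,1,1,1,1,1,2).

From H_k ≅ ker(∂_k) / im(∂_{k+1}) we obtain:

  H_1: rank ker ∂_1 − rank ∂_2 = (30 − 9) − 20 = 1, and ∂_2 has invariant factor 2 > 1, so H_1 ≅ Z ⊕ Z/2.

(K is a triangulation of the Klein bottle.)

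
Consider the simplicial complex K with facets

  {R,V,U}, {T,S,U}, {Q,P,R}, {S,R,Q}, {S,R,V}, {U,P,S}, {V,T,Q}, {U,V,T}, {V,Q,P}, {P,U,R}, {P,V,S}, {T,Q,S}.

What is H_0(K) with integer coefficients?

H_0 = Z.

Take the total order P < Q < R < S < T < U < V on the vertex set. Then K (dimension 2) consists of the simplices:

  0-simplices (7): P, Q, R, S, T, U, V
  1-simplices (18): PQ, PR, PS, PU, PV, QR, QS, QT, QV, RS, RU, RV, ST, SU, SV, TU, TV, UV
  2-simplices (12): PQR, PQV, PRU, PSU, PSV, QRS, QST, QTV, RSV, RUV, STU, TUV

so the chain groups are C_0 ≅ Z^7, C_1 ≅ Z^18, C_2 ≅ Z^12.

∂_1: C_1 → C_0 is given by ∂[p,q] = [q] − [p]. For instance
  ∂PS = S − P.
This gives a 7×18 integer matrix of rank 6; reducing to Smith normal form yields diagonal entries (1,1,1,1,1,1).

Boundary ∂_2: C_2 → C_1 maps a triangle to the signed sum of its edges. For instance
  ∂RSV = SV − RV + RS,
  ∂TUV = UV − TV + TU.
The resulting 18×12 matrix has rank 12, and its Smith normal form has invariant factors (1,1,1,1,1,1,1,1,1,1,1,2).

Now H_k = ker ∂_k / im ∂_{k+1}, so:

  H_0: rank C_0 − rank ∂_1 = 7 − 6 = 1, and the invariant factors of ∂_1 are all 1, so H_0 ≅ Z.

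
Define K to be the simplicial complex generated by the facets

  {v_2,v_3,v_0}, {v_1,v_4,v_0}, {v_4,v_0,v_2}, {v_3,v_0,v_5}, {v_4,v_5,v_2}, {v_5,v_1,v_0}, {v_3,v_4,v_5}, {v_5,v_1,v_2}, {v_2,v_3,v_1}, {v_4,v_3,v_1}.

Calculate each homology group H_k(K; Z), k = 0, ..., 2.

Order the vertices as v_0 < v_1 < v_2 < v_3 < v_4 < v_5. Listing each simplex with vertices in this order, K has dimension 2 with simplices:

  0-simplices (6): [v_0], [v_1], [v_2], [v_3], [v_4], [v_5]
  1-simplices (15): (15 of them)
  2-simplices (10): [v_0,v_1,v_4], [v_0,v_1,v_5], [v_0,v_2,v_3], [v_0,v_2,v_4], [v_0,v_3,v_5], [v_1,v_2,v_3], [v_1,v_2,v_5], [v_1,v_3,v_4], [v_2,v_4,v_5], [v_3,v_4,v_5]

giving chain groups C_0 ≅ Z^6, C_1 ≅ Z^15, C_2 ≅ Z^10.

∂_1: C_1 → C_0 is given by ∂[p,q] = [q] − [p]. For instance
  ∂[v_0,v_5] = [v_5] − [v_0].
The resulting 6×15 matrix has rank 5, and its Smith normal form has invariant factors (1,1,1,1,1).

∂_2: C_2 → C_1 acts by ∂[p,q,r] = [q,r] − [p,r] + [p,q]. For instance
  ∂[v_3,v_4,v_5] = [v_4,v_5] − [v_3,v_5] + [v_3,v_4],
  ∂[v_0,v_1,v_5] = [v_1,v_5] − [v_0,v_5] + [v_0,v_1].
This gives a 15×10 integer matrix of rank 10; reducing to Smith normal form yields diagonal entries (1,1,1,1,1,1,1,1,1,2).

Reading off H_k = ker ∂_k / im ∂_{k+1}:

  H_0: rank C_0 − rank ∂_1 = 6 − 5 = 1, and the invariant factors of ∂_1 are all 1, so H_0 = Z.
  H_1: rank ker ∂_1 − rank ∂_2 = (15 − 5) − 10 = 0, and ∂_2 has invariant factor 2 > 1, so H_1 = Z/2Z.
  H_2: rank ker ∂_2 − rank ∂_3 = (10 − 10) − 0 = 0, and there is no ∂_3, so H_2 = 0.

As a check, the Euler characteristic is 6 − 15 + 10 = 1, which agrees with 1 − 0 + 0 = 1.

H_0 = Z,  H_1 = Z/2Z,  H_2 = 0.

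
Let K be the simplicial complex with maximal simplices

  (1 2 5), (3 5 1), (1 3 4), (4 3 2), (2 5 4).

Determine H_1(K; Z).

Order the vertices as 1 < 2 < 3 < 4 < 5. Listing each simplex with vertices in this order, K has dimension 2 with simplices:

  0-simplices (5): [1], [2], [3], [4], [5]
  1-simplices (10): [1,2], [1,3], [1,4], [1,5], [2,3], [2,4], [2,5], [3,4], [3,5], [4,5]
  2-simplices (5): [1,2,5], [1,3,4], [1,3,5], [2,3,4], [2,4,5]

so the chain groups are C_0 ≅ Z^5, C_1 ≅ Z^10, C_2 ≅ Z^5.

Boundary ∂_1: C_1 → C_0 is given by ∂[p,q] = [q] − [p].
This gives a 5×10 integer matrix of rank 4; reducing to Smith normal form yields diagonal entries (1,1,1,1).

The boundary map ∂_2: C_2 → C_1 maps a triangle to the signed sum of its edges. For instance
  ∂[1,3,5] = [3,5] − [1,5] + [1,3],
  ∂[2,3,4] = [3,4] − [2,4] + [2,3].
This gives a 10×5 integer matrix of rank 5; reducing to Smith normal form yields diagonal entries (1,1,1,1,1).

Computing H_k = (kernel of ∂_k) / (image of ∂_{k+1}):

  H_1: rank ker ∂_1 − rank ∂_2 = (10 − 4) − 5 = 1, and the invariant factors of ∂_2 are all 1, so H_1 = Z.

(K is a triangulation of the Möbius band.)

H_1 = Z.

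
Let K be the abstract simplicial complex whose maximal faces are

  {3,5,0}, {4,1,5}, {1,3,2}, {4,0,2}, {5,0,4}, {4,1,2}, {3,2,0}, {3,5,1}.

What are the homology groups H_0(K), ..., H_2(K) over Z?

H_0 ≅ Z,  H_1 = 0,  H_2 ≅ Z.

Fix the vertex order 0 < 1 < 2 < 3 < 4 < 5 and write every simplex with vertices in increasing order. Then dim K = 2 and the simplices of K are:

  0-simplices (6): [0], [1], [2], [3], [4], [5]
  1-simplices (12): [0,2], [0,3], [0,4], [0,5], [1,2], [1,3], [1,4], [1,5], [2,3], [2,4], [3,5], [4,5]
  2-simplices (8): [0,2,3], [0,2,4], [0,3,5], [0,4,5], [1,2,3], [1,2,4], [1,3,5], [1,4,5]

Hence C_0 ≅ Z^6, C_1 ≅ Z^12, C_2 ≅ Z^8.

∂_1: C_1 → C_0 maps an edge to its endpoints' difference, ∂[p,q] = q − p. For instance
  ∂[0,5] = [5] − [0].
As a 6×12 matrix over Z this has rank 5, with invariant factors (1,1,1,1,1).

Boundary ∂_2: C_2 → C_1 sends each 2-simplex [p,q,r] to [q,r] − [p,r] + [p,q]. For instance
  ∂[0,3,5] = [3,5] − [0,5] + [0,3],
  ∂[0,2,4] = [2,4] − [0,4] + [0,2].
The 12×8 boundary matrix has rank 7 and Smith normal form diag(1,1,1,1,1,1,1).

Computing H_k = (kernel of ∂_k) / (image of ∂_{k+1}):

  H_0: rank C_0 − rank ∂_1 = 6 − 5 = 1, and the invariant factors of ∂_1 are all 1, so H_0 ≅ Z.
  H_1: rank ker ∂_1 − rank ∂_2 = (12 − 5) − 7 = 0, and the invariant factors of ∂_2 are all 1, so H_1 ≅ 0.
  H_2: rank ker ∂_2 − rank ∂_3 = (8 − 7) − 0 = 1, and there is no ∂_3, so H_2 ≅ Z.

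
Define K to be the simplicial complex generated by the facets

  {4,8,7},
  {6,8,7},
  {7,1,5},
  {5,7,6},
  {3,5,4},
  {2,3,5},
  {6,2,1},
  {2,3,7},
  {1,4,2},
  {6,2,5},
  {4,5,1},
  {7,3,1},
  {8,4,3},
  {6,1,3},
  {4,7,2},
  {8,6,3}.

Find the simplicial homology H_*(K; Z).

K has 8 vertices, 24 edges, 16 triangles.
rank ∂_0 = 0, rank ∂_1 = 7 ⇒ b_0 = 8 − 0 − 7 = 1; all invariant factors of ∂_1 are 1 so no torsion. So H_0 = Z.
rank ∂_1 = 7, rank ∂_2 = 15 ⇒ b_1 = 24 − 7 − 15 = 2; all invariant factors of ∂_2 are 1 so no torsion. So H_1 = Z^2.
rank ∂_2 = 15, rank ∂_3 = 0 ⇒ b_2 = 16 − 15 − 0 = 1. So H_2 = Z.

H_0 = Z,  H_1 = Z^2,  H_2 = Z.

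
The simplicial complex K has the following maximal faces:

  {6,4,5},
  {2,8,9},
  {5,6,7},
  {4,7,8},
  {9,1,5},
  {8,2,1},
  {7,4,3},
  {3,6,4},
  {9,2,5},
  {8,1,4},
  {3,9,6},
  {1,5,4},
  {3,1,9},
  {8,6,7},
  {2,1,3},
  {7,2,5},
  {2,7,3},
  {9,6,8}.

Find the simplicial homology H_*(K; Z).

H_0 ≅ Z,  H_1 ≅ Z ⊕ Z/2,  H_2 = 0.

Fix the vertex order 1 < 2 < 3 < 4 < 5 < 6 < 7 < 8 < 9 and write every simplex with vertices in increasing order. Then dim K = 2 and the simplices of K are:

  0-simplices (9): [1], [2], [3], [4], [5], [6], [7], [8], [9]
  1-simplices (27): (27 of them)
  2-simplices (18): [1,2,3], [1,2,8], [1,3,9], [1,4,5], [1,4,8], [1,5,9], [2,3,7], [2,5,7], [2,5,9], [2,8,9], [3,4,6], [3,4,7], [3,6,9], [4,5,6], [4,7,8], [5,6,7], [6,7,8], [6,8,9]

so the chain groups are C_0 ≅ Z^9, C_1 ≅ Z^27, C_2 ≅ Z^18.

The boundary map ∂_1: C_1 → C_0 is given by ∂[p,q] = [q] − [p]. For instance
  ∂[1,3] = [3] − [1].
The resulting 9×27 matrix has rank 8, and its Smith normal form has invariant factors (1,1,1,1,1,1,1,1).

The boundary map ∂_2: C_2 → C_1 maps a triangle to the signed sum of its edges. For instance
  ∂[3,4,7] = [4,7] − [3,7] + [3,4],
  ∂[3,4,6] = [4,6] − [3,6] + [3,4].
The 27×18 boundary matrix has rank 18 and Smith normal form diag(1,1,1,1,1,1,1,1,1,1,1,1,1,1,1,1,1,2).

Computing H_k = (kernel of ∂_k) / (image of ∂_{k+1}):

  H_0: rank C_0 − rank ∂_1 = 9 − 8 = 1, and the invariant factors of ∂_1 are all 1, so H_0 ≅ Z.
  H_1: rank ker ∂_1 − rank ∂_2 = (27 − 8) − 18 = 1, and ∂_2 has invariant factor 2 > 1, so H_1 ≅ Z ⊕ Z/2.
  H_2: rank ker ∂_2 − rank ∂_3 = (18 − 18) − 0 = 0, and there is no ∂_3, so H_2 ≅ 0.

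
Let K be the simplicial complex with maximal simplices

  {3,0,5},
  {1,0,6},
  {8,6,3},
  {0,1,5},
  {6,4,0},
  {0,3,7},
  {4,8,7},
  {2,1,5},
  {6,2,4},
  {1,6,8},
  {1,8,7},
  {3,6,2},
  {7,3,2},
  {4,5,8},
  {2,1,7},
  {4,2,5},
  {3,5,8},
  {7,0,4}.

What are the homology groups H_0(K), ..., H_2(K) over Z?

H_0 = Z,  H_1 = Z^2,  H_2 = Z.

Fix the vertex order 0 < 1 < 2 < 3 < 4 < 5 < 6 < 7 < 8 and write every simplex with vertices in increasing order. Then dim K = 2 and the simplices of K are:

  0-simplices (9): [0], [1], [2], [3], [4], [5], [6], [7], [8]
  1-simplices (27): (27 of them)
  2-simplices (18): [0,1,5], [0,1,6], [0,3,5], [0,3,7], [0,4,6], [0,4,7], [1,2,5], [1,2,7], [1,6,8], [1,7,8], [2,3,6], [2,3,7], [2,4,5], [2,4,6], [3,5,8], [3,6,8], [4,5,8], [4,7,8]

giving chain groups C_0 ≅ Z^9, C_1 ≅ Z^27, C_2 ≅ Z^18.

∂_1: C_1 → C_0 maps an edge to its endpoints' difference, ∂[p,q] = q − p.
The resulting 9×27 matrix has rank 8, and its Smith normal form has invariant factors (1,1,1,1,1,1,1,1).

∂_2: C_2 → C_1 maps a triangle to the signed sum of its edges. For instance
  ∂[1,7,8] = [7,8] − [1,8] + [1,7],
  ∂[2,4,5] = [4,5] − [2,5] + [2,4].
As a 27×18 matrix over Z this has rank 17, with invariant factors (1,1,1,1,1,1,1,1,1,1,1,1,1,1,1,1,1).

Computing H_k = (kernel of ∂_k) / (image of ∂_{k+1}):

  H_0: rank C_0 − rank ∂_1 = 9 − 8 = 1, and the invariant factors of ∂_1 are all 1, so H_0 ≅ Z.
  H_1: rank ker ∂_1 − rank ∂_2 = (27 − 8) − 17 = 2, and the invariant factors of ∂_2 are all 1, so H_1 ≅ Z^2.
  H_2: rank ker ∂_2 − rank ∂_3 = (18 − 17) − 0 = 1, and there is no ∂_3, so H_2 ≅ Z.

As a check, the Euler characteristic is 9 − 27 + 18 = 0, which agrees with 1 − 2 + 1 = 0.
(K is a triangulation of the torus T^2.)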